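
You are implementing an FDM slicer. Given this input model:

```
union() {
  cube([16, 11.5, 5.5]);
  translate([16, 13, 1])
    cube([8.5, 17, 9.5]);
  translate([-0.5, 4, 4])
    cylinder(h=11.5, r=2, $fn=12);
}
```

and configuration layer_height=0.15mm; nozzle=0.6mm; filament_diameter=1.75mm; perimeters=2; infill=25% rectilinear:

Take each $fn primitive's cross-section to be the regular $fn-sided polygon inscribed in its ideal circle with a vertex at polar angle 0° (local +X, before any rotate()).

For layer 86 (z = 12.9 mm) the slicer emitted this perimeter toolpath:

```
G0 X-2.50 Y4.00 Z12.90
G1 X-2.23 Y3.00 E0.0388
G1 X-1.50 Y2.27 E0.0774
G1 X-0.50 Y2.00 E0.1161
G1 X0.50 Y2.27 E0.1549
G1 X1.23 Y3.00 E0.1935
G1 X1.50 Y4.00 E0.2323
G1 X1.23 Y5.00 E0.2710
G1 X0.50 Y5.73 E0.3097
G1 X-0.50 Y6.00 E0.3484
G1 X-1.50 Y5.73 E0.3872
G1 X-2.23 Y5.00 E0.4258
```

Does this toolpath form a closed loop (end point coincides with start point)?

Start point (G0): (-2.50, 4.00). End point (last G1): the path does not return to the start — open.

no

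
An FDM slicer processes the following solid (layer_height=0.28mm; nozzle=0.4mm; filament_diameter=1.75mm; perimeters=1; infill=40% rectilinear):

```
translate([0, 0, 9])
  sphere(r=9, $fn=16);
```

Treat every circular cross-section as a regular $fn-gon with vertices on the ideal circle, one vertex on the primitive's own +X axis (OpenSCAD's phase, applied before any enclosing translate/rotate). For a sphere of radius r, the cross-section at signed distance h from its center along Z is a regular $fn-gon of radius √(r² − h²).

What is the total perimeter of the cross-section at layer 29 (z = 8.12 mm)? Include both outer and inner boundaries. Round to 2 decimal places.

55.92 mm

At z = 8.12 mm: the r=9 sphere slices to a regular 16-gon of circumradius 8.957 (√(r²−h²) with h=0.88 from center) (perimeter = 2·16·8.957·sin(180°/16) = 55.92 mm). Overall, the cross-section is a single solid region. Total boundary length (outer) = 55.92 mm.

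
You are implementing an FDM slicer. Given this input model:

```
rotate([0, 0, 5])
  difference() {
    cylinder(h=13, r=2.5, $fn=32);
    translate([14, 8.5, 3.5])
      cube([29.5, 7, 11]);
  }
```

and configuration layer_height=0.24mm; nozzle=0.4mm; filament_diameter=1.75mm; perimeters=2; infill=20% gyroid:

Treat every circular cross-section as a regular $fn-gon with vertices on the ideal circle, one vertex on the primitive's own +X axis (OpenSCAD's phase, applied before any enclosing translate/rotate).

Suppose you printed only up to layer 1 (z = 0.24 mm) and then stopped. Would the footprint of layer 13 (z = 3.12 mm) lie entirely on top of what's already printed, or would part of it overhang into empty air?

entirely on top

Compare the two slices. At z = 0.24: the cylinder: section is a regular 32-gon, circumradius r=2.5 (area = (32/2)·2.500²·sin(360°/32) = 19.51 mm²); the cube at (14, 8.5) is not intersected at this z (z outside [3.5, 14.5]); After the difference (first − rest): none of the subtracted shapes is present at this height, so the r=2.5 cylinder is unchanged — area = 19.51 mm²; (rotated 5° about Z; rotation is an isometry so areas/perimeters/island counts are preserved). At z = 3.12: the r=2.5 cylinder gives a regular 32-gon of circumradius 2.5 (constant along its height) (area = (32/2)·2.500²·sin(360°/32) = 19.51 mm²); the cube at (14, 8.5) is absent (z outside [3.5, 14.5]); After the difference (first − rest): none of the subtracted shapes is present at this height, so the r=2.5 cylinder is unchanged — area = 19.51 mm²; (whole slice rotated 5° about Z — lengths, areas and connectivity unchanged). Checking containment: the cross-section at z = 3.12 is a subset of the cross-section at z = 0.24.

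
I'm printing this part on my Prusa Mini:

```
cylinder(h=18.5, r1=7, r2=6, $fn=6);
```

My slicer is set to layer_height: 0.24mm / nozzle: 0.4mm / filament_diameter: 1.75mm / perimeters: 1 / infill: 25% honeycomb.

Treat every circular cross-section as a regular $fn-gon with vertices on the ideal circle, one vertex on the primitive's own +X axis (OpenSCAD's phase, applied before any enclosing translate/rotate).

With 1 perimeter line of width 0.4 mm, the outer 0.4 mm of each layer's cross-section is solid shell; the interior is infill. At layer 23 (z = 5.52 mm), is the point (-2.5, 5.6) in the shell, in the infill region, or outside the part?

At z = 5.52 mm: the cone: at t=0.298 of its height the radius interpolates to r₁+(r₂−r₁)t = 6.702, giving a regular 6-gon of that circumradius. Overall, the cross-section is a single solid region. The nearest boundary edge runs (3.35, 5.80)→(-3.35, 5.80); distance from the point to it = 0.20 mm. The point is inside the cross-section, 0.20 mm from the nearest boundary — within the 0.4 mm shell band (1 × 0.4).

shell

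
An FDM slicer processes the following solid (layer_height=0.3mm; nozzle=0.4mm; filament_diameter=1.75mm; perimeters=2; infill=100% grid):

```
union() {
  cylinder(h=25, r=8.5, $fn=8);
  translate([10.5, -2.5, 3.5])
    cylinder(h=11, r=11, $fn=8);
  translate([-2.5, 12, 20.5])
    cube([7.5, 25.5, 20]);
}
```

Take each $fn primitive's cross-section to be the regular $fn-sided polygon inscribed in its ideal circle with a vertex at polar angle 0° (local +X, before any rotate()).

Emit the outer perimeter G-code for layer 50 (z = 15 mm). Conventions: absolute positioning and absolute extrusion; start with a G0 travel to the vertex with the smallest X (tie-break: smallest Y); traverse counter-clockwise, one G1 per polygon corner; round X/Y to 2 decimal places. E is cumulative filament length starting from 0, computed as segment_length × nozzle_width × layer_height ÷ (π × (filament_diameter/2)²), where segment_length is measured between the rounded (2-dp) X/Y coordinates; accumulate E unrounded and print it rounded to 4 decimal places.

G0 X-8.50 Y0.00 Z15.00
G1 X-6.01 Y-6.01 E0.3246
G1 X0.00 Y-8.50 E0.6491
G1 X6.01 Y-6.01 E0.9737
G1 X8.50 Y0.00 E1.2982
G1 X6.01 Y6.01 E1.6228
G1 X0.00 Y8.50 E1.9473
G1 X-6.01 Y6.01 E2.2719
G1 X-8.50 Y0.00 E2.5964

At z = 15 mm: the cylinder: section is a regular 8-gon, circumradius r=8.5; the cylinder at (10.5, -2.5) is not intersected at this z (z outside [3.5, 14.5]); the cube at (-2.5, 12) is absent (z outside [20.5, 40.5]); Combining (union): only the r=8.5 cylinder is present, so the union is just that shape — 1 connected region. The outline is a single polygon with 8 vertices. Extrusion per mm of travel: 0.4 × 0.3 / (π × 0.875²) = 0.049890. Accumulating E over each segment gives final E = 2.5964.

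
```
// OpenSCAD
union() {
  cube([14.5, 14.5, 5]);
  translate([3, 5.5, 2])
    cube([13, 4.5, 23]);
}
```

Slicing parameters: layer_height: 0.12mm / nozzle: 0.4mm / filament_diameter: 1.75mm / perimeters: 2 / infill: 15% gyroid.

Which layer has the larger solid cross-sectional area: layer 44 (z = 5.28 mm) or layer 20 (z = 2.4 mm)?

Layer 44 (z = 5.28): the cube is not intersected at this z (z outside [0, 5]); the cube at (3, 5.5) (footprint 13×4.5) is included at this height (area 58.50 mm²); Combining (union): only the 13×4.5 cube at (3, 5.5) is present, so the union is just that shape — area = 58.50 mm². So its area = 58.50 mm². Layer 20 (z = 2.4): the cube is present — its section is the full 14.5×14.5 rectangle (area 210.25 mm²); the cube at (3, 5.5) is present — its section is the full 13×4.5 rectangle (area 58.50 mm²); Merging all regions: the regions partially overlap — summed areas 268.75 mm² minus the doubly-counted overlap 51.75 mm² gives 217.00 mm² — area = 217.00 mm². So its area = 217.00 mm². Layer 20 is larger (217.00 vs 58.50 mm²).

layer 20 (z = 2.4 mm)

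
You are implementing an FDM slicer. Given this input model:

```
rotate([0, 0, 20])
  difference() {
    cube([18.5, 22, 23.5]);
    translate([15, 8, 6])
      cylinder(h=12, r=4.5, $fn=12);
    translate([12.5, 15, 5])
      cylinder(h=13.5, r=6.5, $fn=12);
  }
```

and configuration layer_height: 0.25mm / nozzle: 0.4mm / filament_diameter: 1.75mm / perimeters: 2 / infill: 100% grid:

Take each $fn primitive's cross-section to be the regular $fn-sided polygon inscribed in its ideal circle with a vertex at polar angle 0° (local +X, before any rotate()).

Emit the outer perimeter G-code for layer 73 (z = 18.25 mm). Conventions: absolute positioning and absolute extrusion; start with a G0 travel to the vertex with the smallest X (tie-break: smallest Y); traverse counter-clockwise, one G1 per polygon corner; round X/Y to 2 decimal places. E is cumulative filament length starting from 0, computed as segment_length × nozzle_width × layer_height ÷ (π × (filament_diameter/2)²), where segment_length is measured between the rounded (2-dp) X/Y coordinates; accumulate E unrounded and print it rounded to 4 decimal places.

At z = 18.25 mm: the cube is present — its section is the full 18.5×22 rectangle; the cylinder at (15, 8) does not reach this height (z outside [6, 18]); the r=6.5 cylinder at (12.5, 15) gives a regular 12-gon of circumradius 6.5 (constant along its height); After the difference (first − rest): starting from the 18.5×22 cube, the r=6.5 cylinder at (12.5, 15) partially overlaps it — only the 125.82 mm² overlap (of its 126.75 mm²) is removed, clipping the outline — 1 connected region; (rotated 20° about Z; rotation is an isometry so areas/perimeters/island counts are preserved). The outline is a single polygon with 17 vertices. Extrusion per mm of travel: 0.4 × 0.25 / (π × 0.875²) = 0.041575. Accumulating E over each segment gives final E = 4.7299.

G0 X-7.52 Y20.67 Z18.25
G1 X0.00 Y0.00 E0.9145
G1 X17.38 Y6.33 E1.6835
G1 X12.89 Y18.67 E2.2294
G1 X13.02 Y17.24 E2.2891
G1 X11.60 Y14.19 E2.4290
G1 X8.84 Y12.26 E2.5690
G1 X5.49 Y11.97 E2.7088
G1 X2.44 Y13.39 E2.8487
G1 X0.51 Y16.15 E2.9887
G1 X0.21 Y19.50 E3.1285
G1 X1.64 Y22.55 E3.2686
G1 X4.39 Y24.48 E3.4083
G1 X7.74 Y24.77 E3.5481
G1 X10.79 Y23.35 E3.6879
G1 X11.62 Y22.18 E3.7476
G1 X9.86 Y27.00 E3.9609
G1 X-7.52 Y20.67 E4.7299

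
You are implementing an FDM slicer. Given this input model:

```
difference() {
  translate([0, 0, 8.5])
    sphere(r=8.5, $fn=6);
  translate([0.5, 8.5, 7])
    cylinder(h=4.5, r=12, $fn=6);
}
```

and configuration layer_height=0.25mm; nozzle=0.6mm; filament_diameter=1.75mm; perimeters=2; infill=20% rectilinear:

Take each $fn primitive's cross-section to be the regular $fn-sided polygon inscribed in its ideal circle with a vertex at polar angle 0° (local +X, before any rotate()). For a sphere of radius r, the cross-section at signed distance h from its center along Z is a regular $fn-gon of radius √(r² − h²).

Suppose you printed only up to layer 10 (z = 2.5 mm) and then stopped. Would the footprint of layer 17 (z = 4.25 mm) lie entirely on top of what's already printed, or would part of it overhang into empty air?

Compare the two slices. At z = 2.5: the sphere: section is a regular 6-gon, circumradius = √(r²−h²) = √(8.5²−6²) = 6.021 (area = (6/2)·6.021²·sin(360°/6) = 94.18 mm²); the cylinder at (0.5, 8.5) is absent (z outside [7, 11.5]); After the difference (first − rest): none of the subtracted shapes is present at this height, so the r=8.5 sphere is unchanged — area = 94.18 mm². At z = 4.25: the sphere: section is a regular 6-gon, circumradius = √(r²−h²) = √(8.5²−4.25²) = 7.361 (area = (6/2)·7.361²·sin(360°/6) = 140.78 mm²); the cylinder at (0.5, 8.5) is not intersected at this z (z outside [7, 11.5]); Subtracting the remaining from the first: none of the subtracted shapes is present at this height, so the r=8.5 sphere is unchanged — area = 140.78 mm². Checking containment: at z = 4.25 the cross-section extends beyond the z = 2.5 cross-section by about 46.60 mm².

part overhangs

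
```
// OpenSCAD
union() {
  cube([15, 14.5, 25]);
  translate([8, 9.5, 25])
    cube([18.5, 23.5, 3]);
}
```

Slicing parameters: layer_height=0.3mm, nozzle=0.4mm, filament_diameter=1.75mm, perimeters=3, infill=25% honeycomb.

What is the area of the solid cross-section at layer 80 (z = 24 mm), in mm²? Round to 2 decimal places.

217.50 mm²

At z = 24 mm: the cube (footprint 15×14.5) is included at this height (area 217.50 mm²); the cube at (8, 9.5) does not reach this height (z outside [25, 28]); Combining (union): only the 15×14.5 cube is present, so the union is just that shape — area = 217.50 mm². Overall, the cross-section is a single solid region. Net area = 217.50 mm².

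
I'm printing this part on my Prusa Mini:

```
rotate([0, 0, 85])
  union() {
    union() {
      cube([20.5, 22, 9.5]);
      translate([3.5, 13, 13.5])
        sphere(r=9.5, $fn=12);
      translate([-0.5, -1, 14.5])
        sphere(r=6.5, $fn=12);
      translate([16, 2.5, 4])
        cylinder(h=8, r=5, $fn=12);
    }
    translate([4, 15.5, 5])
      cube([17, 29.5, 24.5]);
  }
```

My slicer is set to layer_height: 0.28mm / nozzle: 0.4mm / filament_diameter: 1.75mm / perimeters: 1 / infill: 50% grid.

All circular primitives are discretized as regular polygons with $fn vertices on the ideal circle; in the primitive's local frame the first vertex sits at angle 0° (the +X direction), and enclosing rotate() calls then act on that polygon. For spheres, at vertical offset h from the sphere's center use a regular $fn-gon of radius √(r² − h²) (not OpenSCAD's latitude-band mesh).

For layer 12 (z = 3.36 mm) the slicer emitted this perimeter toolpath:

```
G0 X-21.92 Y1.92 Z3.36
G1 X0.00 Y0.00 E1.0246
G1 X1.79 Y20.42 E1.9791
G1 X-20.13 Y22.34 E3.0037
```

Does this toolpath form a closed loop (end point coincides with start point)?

no

Start point (G0): (-21.92, 1.92). End point (last G1): the path does not return to the start — open.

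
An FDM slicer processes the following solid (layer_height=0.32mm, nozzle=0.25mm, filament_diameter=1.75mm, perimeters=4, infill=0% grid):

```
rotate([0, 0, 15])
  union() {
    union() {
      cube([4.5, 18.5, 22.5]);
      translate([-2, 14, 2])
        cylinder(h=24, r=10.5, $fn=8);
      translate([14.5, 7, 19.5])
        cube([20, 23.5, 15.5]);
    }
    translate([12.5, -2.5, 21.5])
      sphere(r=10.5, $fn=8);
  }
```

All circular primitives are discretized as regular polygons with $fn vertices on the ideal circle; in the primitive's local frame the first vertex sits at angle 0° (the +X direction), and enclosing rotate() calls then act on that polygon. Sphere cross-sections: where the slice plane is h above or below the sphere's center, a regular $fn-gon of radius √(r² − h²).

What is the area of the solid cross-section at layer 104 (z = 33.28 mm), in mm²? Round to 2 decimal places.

At z = 33.28 mm: the cube is absent (z outside [0, 22.5]); the cylinder at (-2, 14) is not intersected at this z (z outside [2, 26]); the cube at (14.5, 7) (footprint 20×23.5) is included at this height (area 470.00 mm²); Merging all regions: only the 20×23.5 cube at (14.5, 7) is present, so the union is just that shape — area = 470.00 mm²; the sphere at (12.5, -2.5) is not intersected at this z (|z−center|=11.780 > r=10.5); Combining (union): only the result so far is present, so the union is just that shape — area = 470.00 mm²; (rotated 15° about Z; rotation is an isometry so areas/perimeters/island counts are preserved). Overall, the cross-section is a single solid region. Net area = 470.00 mm².

470.00 mm²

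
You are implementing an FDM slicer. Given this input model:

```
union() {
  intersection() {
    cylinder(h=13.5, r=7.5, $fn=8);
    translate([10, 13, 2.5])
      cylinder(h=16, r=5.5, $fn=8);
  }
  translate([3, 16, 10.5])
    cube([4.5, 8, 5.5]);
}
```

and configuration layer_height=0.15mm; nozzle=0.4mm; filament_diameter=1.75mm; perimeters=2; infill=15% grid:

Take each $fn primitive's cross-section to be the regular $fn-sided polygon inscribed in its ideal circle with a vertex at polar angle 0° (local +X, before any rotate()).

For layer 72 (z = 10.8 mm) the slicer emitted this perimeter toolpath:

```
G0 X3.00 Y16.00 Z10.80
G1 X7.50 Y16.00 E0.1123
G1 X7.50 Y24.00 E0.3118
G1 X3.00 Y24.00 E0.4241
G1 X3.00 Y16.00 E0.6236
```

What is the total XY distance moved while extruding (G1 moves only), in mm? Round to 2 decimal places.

25.00 mm

Sum the Euclidean lengths of each G1 segment: total = 25.00 mm.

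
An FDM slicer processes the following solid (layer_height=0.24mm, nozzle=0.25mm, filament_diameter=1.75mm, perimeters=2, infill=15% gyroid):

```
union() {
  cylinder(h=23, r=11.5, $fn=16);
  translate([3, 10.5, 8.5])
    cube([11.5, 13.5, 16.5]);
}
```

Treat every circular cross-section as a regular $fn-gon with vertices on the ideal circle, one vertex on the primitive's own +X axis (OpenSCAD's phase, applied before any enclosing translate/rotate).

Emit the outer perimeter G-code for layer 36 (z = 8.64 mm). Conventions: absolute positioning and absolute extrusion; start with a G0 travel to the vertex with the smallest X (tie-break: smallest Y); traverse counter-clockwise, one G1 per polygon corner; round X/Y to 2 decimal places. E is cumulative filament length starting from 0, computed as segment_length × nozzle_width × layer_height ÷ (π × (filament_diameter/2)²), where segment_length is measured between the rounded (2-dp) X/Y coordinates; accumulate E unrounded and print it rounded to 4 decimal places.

At z = 8.64 mm: the r=11.5 cylinder contributes a regular 16-gon of circumradius 11.5; the cube at (3, 10.5) is present — its section is the full 11.5×13.5 rectangle; Combining (union): the regions partially overlap (shared area 0.38 mm²), so overlapping operands fuse into one piece — 1 connected region. The outline is a single polygon with 20 vertices. Extrusion per mm of travel: 0.25 × 0.24 / (π × 0.875²) = 0.024945. Accumulating E over each segment gives final E = 2.9468.

G0 X-11.50 Y0.00 Z8.64
G1 X-10.62 Y-4.40 E0.1119
G1 X-8.13 Y-8.13 E0.2238
G1 X-4.40 Y-10.62 E0.3357
G1 X0.00 Y-11.50 E0.4476
G1 X4.40 Y-10.62 E0.5595
G1 X8.13 Y-8.13 E0.6714
G1 X10.62 Y-4.40 E0.7833
G1 X11.50 Y0.00 E0.8952
G1 X10.62 Y4.40 E1.0072
G1 X8.13 Y8.13 E1.1190
G1 X4.59 Y10.50 E1.2253
G1 X14.50 Y10.50 E1.4725
G1 X14.50 Y24.00 E1.8093
G1 X3.00 Y24.00 E2.0961
G1 X3.00 Y10.90 E2.4229
G1 X0.00 Y11.50 E2.4992
G1 X-4.40 Y10.62 E2.6112
G1 X-8.13 Y8.13 E2.7230
G1 X-10.62 Y4.40 E2.8349
G1 X-11.50 Y0.00 E2.9468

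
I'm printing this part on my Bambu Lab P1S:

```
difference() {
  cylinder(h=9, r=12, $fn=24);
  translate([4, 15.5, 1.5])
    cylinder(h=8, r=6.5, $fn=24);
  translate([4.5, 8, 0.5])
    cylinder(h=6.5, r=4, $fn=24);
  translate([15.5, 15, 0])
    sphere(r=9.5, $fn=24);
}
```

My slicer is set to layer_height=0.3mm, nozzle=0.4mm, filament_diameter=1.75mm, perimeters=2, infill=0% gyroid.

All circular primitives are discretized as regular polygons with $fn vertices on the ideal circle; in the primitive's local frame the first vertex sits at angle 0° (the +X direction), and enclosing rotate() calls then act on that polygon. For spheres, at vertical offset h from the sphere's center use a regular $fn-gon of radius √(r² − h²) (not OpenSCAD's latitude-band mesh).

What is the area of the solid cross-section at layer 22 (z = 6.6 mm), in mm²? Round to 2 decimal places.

At z = 6.6 mm: the cylinder: section is a regular 24-gon, circumradius r=12 (area = (24/2)·12.000²·sin(360°/24) = 447.24 mm²); the r=6.5 cylinder at (4, 15.5) gives a regular 24-gon of circumradius 6.5 (constant along its height) (area = (24/2)·6.500²·sin(360°/24) = 131.22 mm²); the r=4 cylinder at (4.5, 8) contributes a regular 24-gon of circumradius 4 (area = (24/2)·4.000²·sin(360°/24) = 49.69 mm²); the r=9.5 sphere at (15.5, 15) contributes a regular 24-gon of circumradius √(9.5²−6.6²) = 6.833 (area = (24/2)·6.833²·sin(360°/24) = 145.01 mm²); Subtracting the remaining from the first: starting from the r=12 cylinder (447.24 mm²), the r=6.5 cylinder at (4, 15.5) partially overlaps it — only the 13.84 mm² overlap (of its 131.22 mm²) is removed, clipping the outline; the r=4 cylinder at (4.5, 8) partially overlaps it — only the 34.67 mm² overlap (of its 49.69 mm²) is removed, clipping the outline; the r=9.5 sphere at (15.5, 15) misses the remaining region (no effect) — area = 398.72 mm². Overall, the cross-section is a single solid region. Net area = 398.72 mm².

398.72 mm²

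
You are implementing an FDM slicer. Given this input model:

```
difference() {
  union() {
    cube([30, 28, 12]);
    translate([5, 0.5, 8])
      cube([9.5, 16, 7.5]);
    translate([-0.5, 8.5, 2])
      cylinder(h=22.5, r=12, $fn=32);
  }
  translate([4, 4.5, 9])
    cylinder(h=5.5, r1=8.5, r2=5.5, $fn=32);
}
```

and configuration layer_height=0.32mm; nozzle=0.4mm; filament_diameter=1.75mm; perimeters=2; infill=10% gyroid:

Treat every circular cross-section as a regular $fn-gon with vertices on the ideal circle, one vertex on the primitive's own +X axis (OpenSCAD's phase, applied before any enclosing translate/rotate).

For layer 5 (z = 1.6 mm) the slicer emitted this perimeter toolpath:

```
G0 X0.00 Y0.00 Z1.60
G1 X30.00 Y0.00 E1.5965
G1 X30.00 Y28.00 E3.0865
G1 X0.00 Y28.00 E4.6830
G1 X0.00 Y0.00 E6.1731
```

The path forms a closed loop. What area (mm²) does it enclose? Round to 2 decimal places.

840.00 mm²

Apply the shoelace formula to the sequence of (X, Y) vertices; enclosed area = 840.00 mm².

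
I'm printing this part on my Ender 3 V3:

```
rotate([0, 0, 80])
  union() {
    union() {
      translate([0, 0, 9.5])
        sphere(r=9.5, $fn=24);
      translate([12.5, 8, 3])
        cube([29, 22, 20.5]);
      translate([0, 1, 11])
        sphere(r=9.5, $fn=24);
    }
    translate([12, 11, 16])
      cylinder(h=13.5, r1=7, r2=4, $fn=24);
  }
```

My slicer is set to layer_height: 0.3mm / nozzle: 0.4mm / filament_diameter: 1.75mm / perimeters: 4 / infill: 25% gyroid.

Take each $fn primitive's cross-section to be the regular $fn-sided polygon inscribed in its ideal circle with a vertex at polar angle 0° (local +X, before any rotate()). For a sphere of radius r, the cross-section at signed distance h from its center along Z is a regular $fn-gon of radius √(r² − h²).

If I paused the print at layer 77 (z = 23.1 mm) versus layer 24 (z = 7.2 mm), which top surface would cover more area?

layer 24 (z = 7.2 mm)

Layer 77 (z = 23.1): the sphere does not reach this height (|z−center|=13.600 > r=9.5); the cube at (12.5, 8) is present — its section is the full 29×22 rectangle (area 638.00 mm²); the sphere at (0, 1) does not reach this height (|z−center|=12.100 > r=9.5); Combining (union): only the 29×22 cube at (12.5, 8) is present, so the union is just that shape — area = 638.00 mm²; the cone at (12, 11) (r1=7→r2=4) has section circumradius 5.422 here — a regular 24-gon (area = (24/2)·5.422²·sin(360°/24) = 91.31 mm²); Merging all regions: the regions partially overlap — summed areas 729.31 mm² minus the doubly-counted overlap 33.93 mm² gives 695.38 mm² — area = 695.38 mm²; (rotated 80° about Z; rotation is an isometry so areas/perimeters/island counts are preserved). So its area = 695.38 mm². Layer 24 (z = 7.2): the r=9.5 sphere contributes a regular 24-gon of circumradius √(9.5²−2.3²) = 9.217 (area = (24/2)·9.217²·sin(360°/24) = 263.87 mm²); the cube at (12.5, 8) is present — its section is the full 29×22 rectangle (area 638.00 mm²); the r=9.5 sphere at (0, 1) contributes a regular 24-gon of circumradius √(9.5²−3.8²) = 8.707 (area = (24/2)·8.707²·sin(360°/24) = 235.45 mm²); Merging all regions: the regions partially overlap — summed areas 1137.32 mm² minus the doubly-counted overlap 229.45 mm² gives 907.87 mm² — area = 907.87 mm²; the cone at (12, 11) is absent (z outside [16, 29.5]); Combining (union): only the result so far is present, so the union is just that shape — area = 907.87 mm²; (rotated 80° about Z; rotation is an isometry so areas/perimeters/island counts are preserved). So its area = 907.87 mm². Layer 24 is larger (907.87 vs 695.38 mm²).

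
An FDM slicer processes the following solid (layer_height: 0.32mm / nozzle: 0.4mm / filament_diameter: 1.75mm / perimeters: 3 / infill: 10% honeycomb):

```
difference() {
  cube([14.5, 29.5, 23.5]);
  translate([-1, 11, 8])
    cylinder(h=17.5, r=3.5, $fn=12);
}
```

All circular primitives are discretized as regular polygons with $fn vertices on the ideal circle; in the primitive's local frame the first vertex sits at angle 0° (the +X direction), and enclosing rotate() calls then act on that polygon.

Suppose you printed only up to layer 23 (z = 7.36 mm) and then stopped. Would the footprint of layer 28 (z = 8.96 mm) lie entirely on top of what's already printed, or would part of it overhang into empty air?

entirely on top

Compare the two slices. At z = 7.36: the 14.5×29.5 cube contributes its full rectangle (area 427.75 mm²); the cylinder at (-1, 11) is not intersected at this z (z outside [8, 25.5]); Subtracting the remaining from the first: none of the subtracted shapes is present at this height, so the 14.5×29.5 cube is unchanged — area = 427.75 mm². At z = 8.96: the 14.5×29.5 cube contributes its full rectangle (area 427.75 mm²); the r=3.5 cylinder at (-1, 11) contributes a regular 12-gon of circumradius 3.5 (area = (12/2)·3.500²·sin(360°/12) = 36.75 mm²); After the difference (first − rest): starting from the 14.5×29.5 cube (427.75 mm²), the r=3.5 cylinder at (-1, 11) partially overlaps it — only the 11.64 mm² overlap (of its 36.75 mm²) is removed, clipping the outline — area = 416.11 mm². Checking containment: the cross-section at z = 8.96 is a subset of the cross-section at z = 7.36.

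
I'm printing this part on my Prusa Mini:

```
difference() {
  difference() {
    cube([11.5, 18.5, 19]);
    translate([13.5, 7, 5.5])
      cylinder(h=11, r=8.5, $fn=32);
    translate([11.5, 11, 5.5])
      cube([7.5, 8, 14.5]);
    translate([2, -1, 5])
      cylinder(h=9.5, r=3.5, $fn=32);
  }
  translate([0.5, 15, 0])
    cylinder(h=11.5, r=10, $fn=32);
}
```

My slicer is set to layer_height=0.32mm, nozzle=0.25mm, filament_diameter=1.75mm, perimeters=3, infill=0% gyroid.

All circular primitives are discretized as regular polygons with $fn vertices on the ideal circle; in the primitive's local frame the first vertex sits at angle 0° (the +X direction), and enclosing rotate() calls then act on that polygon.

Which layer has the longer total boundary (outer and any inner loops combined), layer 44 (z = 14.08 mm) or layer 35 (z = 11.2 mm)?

layer 44 (z = 14.08 mm)

Layer 44 (z = 14.08): the cube is present — its section is the full 11.5×18.5 rectangle (perimeter 60.00 mm); the r=8.5 cylinder at (13.5, 7) contributes a regular 32-gon of circumradius 8.5 (perimeter = 2·32·8.500·sin(180°/32) = 53.32 mm); the cube at (11.5, 11) is present — its section is the full 7.5×8 rectangle (perimeter 31.00 mm); the cylinder at (2, -1): section is a regular 32-gon, circumradius r=3.5 (perimeter = 2·32·3.500·sin(180°/32) = 21.96 mm); Subtracting the remaining from the first: starting from the 11.5×18.5 cube, the r=8.5 cylinder at (13.5, 7) partially overlaps it — only the 77.19 mm² overlap (of its 225.52 mm²) is removed, clipping the outline; the 7.5×8 cube at (11.5, 11) misses the remaining region (no effect); the r=3.5 cylinder at (2, -1) partially overlaps it — only the 10.69 mm² overlap (of its 38.24 mm²) is removed, clipping the outline — boundary = 60.89 mm; the cylinder at (0.5, 15) is absent (z outside [0, 11.5]); After the difference (first − rest): none of the subtracted shapes is present at this height, so the result so far is unchanged — boundary = 60.89 mm. So its perimeter = 60.89 mm. Layer 35 (z = 11.2): the cube (footprint 11.5×18.5) is included at this height (perimeter 60.00 mm); the r=8.5 cylinder at (13.5, 7) gives a regular 32-gon of circumradius 8.5 (constant along its height) (perimeter = 2·32·8.500·sin(180°/32) = 53.32 mm); the 7.5×8 cube at (11.5, 11) contributes its full rectangle (perimeter 31.00 mm); the r=3.5 cylinder at (2, -1) contributes a regular 32-gon of circumradius 3.5 (perimeter = 2·32·3.500·sin(180°/32) = 21.96 mm); Subtracting the remaining from the first: starting from the 11.5×18.5 cube, the r=8.5 cylinder at (13.5, 7) partially overlaps it — only the 77.19 mm² overlap (of its 225.52 mm²) is removed, clipping the outline; the 7.5×8 cube at (11.5, 11) misses the remaining region (no effect); the r=3.5 cylinder at (2, -1) partially overlaps it — only the 10.69 mm² overlap (of its 38.24 mm²) is removed, clipping the outline — boundary = 60.89 mm; the cylinder at (0.5, 15): section is a regular 32-gon, circumradius r=10 (perimeter = 2·32·10.000·sin(180°/32) = 62.73 mm); Subtracting the remaining from the first: starting from that combined region, the r=10 cylinder at (0.5, 15) partially overlaps it — only the 96.70 mm² overlap (of its 312.14 mm²) is removed, clipping the outline — boundary = 35.44 mm. So its perimeter = 35.44 mm. Layer 44 is larger (60.89 vs 35.44 mm).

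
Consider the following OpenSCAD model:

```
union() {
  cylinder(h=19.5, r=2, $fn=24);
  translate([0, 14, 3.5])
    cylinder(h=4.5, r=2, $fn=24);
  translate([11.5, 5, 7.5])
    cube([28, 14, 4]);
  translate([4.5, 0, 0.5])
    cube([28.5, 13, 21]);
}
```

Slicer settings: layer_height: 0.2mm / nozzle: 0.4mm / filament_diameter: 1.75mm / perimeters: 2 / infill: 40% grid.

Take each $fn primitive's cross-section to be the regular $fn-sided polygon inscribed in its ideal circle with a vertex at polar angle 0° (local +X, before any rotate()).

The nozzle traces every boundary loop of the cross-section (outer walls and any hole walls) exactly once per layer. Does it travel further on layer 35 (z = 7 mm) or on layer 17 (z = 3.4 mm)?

Layer 35 (z = 7): the r=2 cylinder gives a regular 24-gon of circumradius 2 (constant along its height) (perimeter = 2·24·2.000·sin(180°/24) = 12.53 mm); the r=2 cylinder at (0, 14) gives a regular 24-gon of circumradius 2 (constant along its height) (perimeter = 2·24·2.000·sin(180°/24) = 12.53 mm); the cube at (11.5, 5) is absent (z outside [7.5, 11.5]); the cube at (4.5, 0) is present — its section is the full 28.5×13 rectangle (perimeter 83.00 mm); Taking the union: the 3 present regions are separate (no shared area or edge), so areas and boundary lengths simply add and each stays a separate island — boundary = 108.06 mm. So its perimeter = 108.06 mm. Layer 17 (z = 3.4): the r=2 cylinder gives a regular 24-gon of circumradius 2 (constant along its height) (perimeter = 2·24·2.000·sin(180°/24) = 12.53 mm); the cylinder at (0, 14) is absent (z outside [3.5, 8]); the cube at (11.5, 5) is absent (z outside [7.5, 11.5]); the cube at (4.5, 0) is present — its section is the full 28.5×13 rectangle (perimeter 83.00 mm); Taking the union: the 2 present regions are separate (no shared area or edge), so areas and boundary lengths simply add and each stays a separate island — boundary = 95.53 mm. So its perimeter = 95.53 mm. Layer 35 is larger (108.06 vs 95.53 mm).

layer 35 (z = 7 mm)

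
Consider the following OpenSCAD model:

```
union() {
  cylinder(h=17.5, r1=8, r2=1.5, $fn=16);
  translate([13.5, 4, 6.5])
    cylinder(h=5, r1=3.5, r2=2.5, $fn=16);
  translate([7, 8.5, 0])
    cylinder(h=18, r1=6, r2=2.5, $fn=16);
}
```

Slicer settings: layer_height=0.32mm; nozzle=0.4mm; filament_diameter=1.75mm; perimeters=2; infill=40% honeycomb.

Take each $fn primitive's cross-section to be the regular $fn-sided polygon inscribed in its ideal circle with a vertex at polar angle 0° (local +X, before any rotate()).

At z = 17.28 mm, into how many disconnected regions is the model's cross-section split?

At z = 17.28 mm: the cone contributes a regular 16-gon of circumradius 1.582 (interpolated between r1=8 and r2=1.5 at t=0.987); the cone at (13.5, 4) does not reach this height (z outside [6.5, 11.5]); the cone at (7, 8.5) contributes a regular 16-gon of circumradius 2.640 (interpolated between r1=6 and r2=2.5 at t=0.960); Taking the union: the 2 present regions are separate (no shared area or edge), so areas and boundary lengths simply add and each stays a separate island — 2 connected regions. The result has 2 disconnected regions.

2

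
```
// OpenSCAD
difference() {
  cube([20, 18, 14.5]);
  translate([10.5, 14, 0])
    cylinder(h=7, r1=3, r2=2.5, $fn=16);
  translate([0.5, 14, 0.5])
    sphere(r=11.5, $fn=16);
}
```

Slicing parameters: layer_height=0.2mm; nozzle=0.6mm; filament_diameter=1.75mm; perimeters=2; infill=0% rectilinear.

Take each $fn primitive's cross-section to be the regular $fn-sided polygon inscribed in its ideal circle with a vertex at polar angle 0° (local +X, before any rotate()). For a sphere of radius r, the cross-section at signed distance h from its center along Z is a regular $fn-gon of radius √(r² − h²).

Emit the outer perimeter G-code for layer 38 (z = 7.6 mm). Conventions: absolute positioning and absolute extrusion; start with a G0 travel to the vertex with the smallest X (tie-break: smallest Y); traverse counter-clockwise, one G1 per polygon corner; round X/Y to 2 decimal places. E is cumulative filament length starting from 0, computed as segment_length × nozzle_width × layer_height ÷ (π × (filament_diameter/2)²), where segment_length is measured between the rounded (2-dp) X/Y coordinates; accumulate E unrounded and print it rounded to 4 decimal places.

At z = 7.6 mm: the cube is present — its section is the full 20×18 rectangle; the cone at (10.5, 14) is not intersected at this z (z outside [0, 7]); the r=11.5 sphere at (0.5, 14) contributes a regular 16-gon of circumradius √(11.5²−7.1²) = 9.047; Subtracting the remaining from the first: starting from the 20×18 cube, the r=11.5 sphere at (0.5, 14) partially overlaps it — only the 103.66 mm² overlap (of its 250.55 mm²) is removed, clipping the outline — 1 connected region. The outline is a single polygon with 11 vertices. Extrusion per mm of travel: 0.6 × 0.2 / (π × 0.875²) = 0.049890. Accumulating E over each segment gives final E = 3.6600.

G0 X0.00 Y0.00 Z7.60
G1 X20.00 Y0.00 E0.9978
G1 X20.00 Y18.00 E1.8958
G1 X8.50 Y18.00 E2.4696
G1 X8.86 Y17.46 E2.5019
G1 X9.55 Y14.00 E2.6780
G1 X8.86 Y10.54 E2.8540
G1 X6.90 Y7.60 E3.0303
G1 X3.96 Y5.64 E3.2066
G1 X0.50 Y4.95 E3.3826
G1 X0.00 Y5.05 E3.4080
G1 X0.00 Y0.00 E3.6600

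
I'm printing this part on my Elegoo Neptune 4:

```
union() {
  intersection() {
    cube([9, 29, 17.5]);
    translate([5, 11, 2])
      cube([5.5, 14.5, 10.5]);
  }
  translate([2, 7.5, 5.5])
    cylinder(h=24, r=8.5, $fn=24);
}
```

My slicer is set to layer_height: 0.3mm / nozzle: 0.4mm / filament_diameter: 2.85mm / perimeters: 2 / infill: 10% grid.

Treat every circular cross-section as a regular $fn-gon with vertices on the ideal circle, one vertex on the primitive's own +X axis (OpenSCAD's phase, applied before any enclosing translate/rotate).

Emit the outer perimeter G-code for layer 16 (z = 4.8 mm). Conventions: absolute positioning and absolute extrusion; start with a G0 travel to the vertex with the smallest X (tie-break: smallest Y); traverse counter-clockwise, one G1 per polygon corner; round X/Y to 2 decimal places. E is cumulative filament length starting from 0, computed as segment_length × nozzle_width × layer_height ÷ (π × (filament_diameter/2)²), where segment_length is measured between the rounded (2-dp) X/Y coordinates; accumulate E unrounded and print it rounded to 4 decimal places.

At z = 4.8 mm: the cube (footprint 9×29) is included at this height; the cube at (5, 11) (footprint 5.5×14.5) is included at this height; Keeping only the common overlap: the 5.5×14.5 cube at (5, 11) partially overlaps the 9×29 cube; clipping to the common part keeps 58.00 mm² — 1 connected region; the cylinder at (2, 7.5) does not reach this height (z outside [5.5, 29.5]); Merging all regions: only the result so far is present, so the union is just that shape — 1 connected region. The outline is a single polygon with 4 vertices. Extrusion per mm of travel: 0.4 × 0.3 / (π × 1.425²) = 0.018811. Accumulating E over each segment gives final E = 0.6960.

G0 X5.00 Y11.00 Z4.80
G1 X9.00 Y11.00 E0.0752
G1 X9.00 Y25.50 E0.3480
G1 X5.00 Y25.50 E0.4232
G1 X5.00 Y11.00 E0.6960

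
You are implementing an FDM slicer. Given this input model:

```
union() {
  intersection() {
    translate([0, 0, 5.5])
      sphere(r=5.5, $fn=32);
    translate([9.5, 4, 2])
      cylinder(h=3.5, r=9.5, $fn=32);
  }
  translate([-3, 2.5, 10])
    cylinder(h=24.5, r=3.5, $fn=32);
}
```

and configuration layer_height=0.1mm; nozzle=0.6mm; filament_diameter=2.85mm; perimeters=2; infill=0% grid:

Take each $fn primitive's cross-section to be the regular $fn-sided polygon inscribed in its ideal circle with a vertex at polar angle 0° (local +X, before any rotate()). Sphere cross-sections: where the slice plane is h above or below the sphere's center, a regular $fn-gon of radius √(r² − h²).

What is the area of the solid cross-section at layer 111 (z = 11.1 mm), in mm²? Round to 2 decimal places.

At z = 11.1 mm: the sphere does not reach this height (|z−center|=5.600 > r=5.5); the cylinder at (9.5, 4) does not reach this height (z outside [2, 5.5]); Keeping only the common overlap: at least one operand is absent at this height, so nothing remains; the cylinder at (-3, 2.5): section is a regular 32-gon, circumradius r=3.5 (area = (32/2)·3.500²·sin(360°/32) = 38.24 mm²); Combining (union): only the r=3.5 cylinder at (-3, 2.5) is present, so the union is just that shape — area = 38.24 mm². Overall, the cross-section is a single solid region. Net area = 38.24 mm².

38.24 mm²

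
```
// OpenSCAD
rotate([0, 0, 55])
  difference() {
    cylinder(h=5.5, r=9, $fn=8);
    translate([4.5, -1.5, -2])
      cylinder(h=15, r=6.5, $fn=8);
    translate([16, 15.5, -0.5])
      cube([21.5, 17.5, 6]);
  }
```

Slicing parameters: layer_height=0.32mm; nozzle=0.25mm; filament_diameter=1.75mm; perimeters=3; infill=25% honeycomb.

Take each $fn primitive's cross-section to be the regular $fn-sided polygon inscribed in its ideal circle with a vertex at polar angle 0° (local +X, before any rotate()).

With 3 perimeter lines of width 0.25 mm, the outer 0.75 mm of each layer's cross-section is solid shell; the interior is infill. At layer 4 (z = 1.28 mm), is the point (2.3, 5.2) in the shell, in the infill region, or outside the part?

outside

At z = 1.28 mm: the r=9 cylinder contributes a regular 8-gon of circumradius 9; the r=6.5 cylinder at (4.5, -1.5) contributes a regular 8-gon of circumradius 6.5; the 21.5×17.5 cube at (16, 15.5) contributes its full rectangle; Taking the first minus the rest: starting from the r=9 cylinder, the r=6.5 cylinder at (4.5, -1.5) partially overlaps it — only the 96.12 mm² overlap (of its 119.50 mm²) is removed, clipping the outline; the 21.5×17.5 cube at (16, 15.5) misses the remaining region (no effect) — 1 connected region; (rotated 55° about Z; rotation is an isometry so areas/perimeters/island counts are preserved). Overall, the cross-section is a single solid region. Undo the 55° rotation: the query point maps to (5.579, 1.099) in the un-rotated model frame. The nearest boundary edge runs (7.43, 3.79)→(4.50, 5.00); distance from the point to it = 3.19 mm. The point is not inside any of the regions above, so it lies outside the cross-section (3.19 mm from the nearest boundary).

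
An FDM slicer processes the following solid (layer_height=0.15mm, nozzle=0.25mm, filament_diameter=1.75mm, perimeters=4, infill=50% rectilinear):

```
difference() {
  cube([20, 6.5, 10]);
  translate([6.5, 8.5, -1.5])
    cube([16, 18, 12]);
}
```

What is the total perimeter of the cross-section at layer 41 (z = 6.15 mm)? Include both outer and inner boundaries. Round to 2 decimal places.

53.00 mm

At z = 6.15 mm: the cube is present — its section is the full 20×6.5 rectangle (perimeter 53.00 mm); the 16×18 cube at (6.5, 8.5) contributes its full rectangle (perimeter 68.00 mm); Subtracting the remaining from the first: starting from the 20×6.5 cube, the 16×18 cube at (6.5, 8.5) misses the remaining region (no effect) — boundary = 53.00 mm. Overall, the cross-section is a single solid region. Total boundary length (outer) = 53.00 mm.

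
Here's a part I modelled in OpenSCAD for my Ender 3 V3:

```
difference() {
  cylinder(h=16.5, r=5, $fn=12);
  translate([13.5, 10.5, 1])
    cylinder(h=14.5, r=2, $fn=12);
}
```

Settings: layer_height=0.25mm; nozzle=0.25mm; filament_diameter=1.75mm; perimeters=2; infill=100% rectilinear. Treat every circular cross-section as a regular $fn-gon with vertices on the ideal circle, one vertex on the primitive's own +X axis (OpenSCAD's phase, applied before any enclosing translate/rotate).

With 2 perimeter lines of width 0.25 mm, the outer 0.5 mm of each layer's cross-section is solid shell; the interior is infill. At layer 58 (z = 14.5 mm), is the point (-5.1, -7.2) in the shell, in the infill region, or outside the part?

outside

At z = 14.5 mm: the cylinder: section is a regular 12-gon, circumradius r=5; the cylinder at (13.5, 10.5): section is a regular 12-gon, circumradius r=2; Taking the first minus the rest: starting from the r=5 cylinder, the r=2 cylinder at (13.5, 10.5) misses the remaining region (no effect) — 1 connected region. Overall, the cross-section is a single solid region. The nearest boundary edge runs (-0.00, -5.00)→(-2.50, -4.33); distance from the point to it = 3.87 mm. The point is not inside any of the regions above, so it lies outside the cross-section (3.87 mm from the nearest boundary).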